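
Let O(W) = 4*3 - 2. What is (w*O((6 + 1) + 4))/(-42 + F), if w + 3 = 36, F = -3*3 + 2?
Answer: -330/49 ≈ -6.7347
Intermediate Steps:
F = -7 (F = -9 + 2 = -7)
O(W) = 10 (O(W) = 12 - 2 = 10)
w = 33 (w = -3 + 36 = 33)
(w*O((6 + 1) + 4))/(-42 + F) = (33*10)/(-42 - 7) = 330/(-49) = 330*(-1/49) = -330/49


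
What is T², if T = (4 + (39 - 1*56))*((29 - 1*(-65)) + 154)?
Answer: 10394176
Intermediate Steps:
T = -3224 (T = (4 + (39 - 56))*((29 + 65) + 154) = (4 - 17)*(94 + 154) = -13*248 = -3224)
T² = (-3224)² = 10394176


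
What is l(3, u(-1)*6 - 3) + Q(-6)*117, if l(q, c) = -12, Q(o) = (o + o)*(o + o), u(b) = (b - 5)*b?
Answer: 16836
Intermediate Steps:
u(b) = b*(-5 + b) (u(b) = (-5 + b)*b = b*(-5 + b))
Q(o) = 4*o**2 (Q(o) = (2*o)*(2*o) = 4*o**2)
l(3, u(-1)*6 - 3) + Q(-6)*117 = -12 + (4*(-6)**2)*117 = -12 + (4*36)*117 = -12 + 144*117 = -12 + 16848 = 16836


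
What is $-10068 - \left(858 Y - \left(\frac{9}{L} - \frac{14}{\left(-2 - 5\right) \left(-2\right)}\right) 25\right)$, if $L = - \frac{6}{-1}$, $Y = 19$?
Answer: $- \frac{52715}{2} \approx -26358.0$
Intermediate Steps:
$L = 6$ ($L = \left(-6\right) \left(-1\right) = 6$)
$-10068 - \left(858 Y - \left(\frac{9}{L} - \frac{14}{\left(-2 - 5\right) \left(-2\right)}\right) 25\right) = -10068 - \left(16302 - \left(\frac{9}{6} - \frac{14}{\left(-2 - 5\right) \left(-2\right)}\right) 25\right) = -10068 - \left(16302 - \left(9 \cdot \frac{1}{6} - \frac{14}{\left(-7\right) \left(-2\right)}\right) 25\right) = -10068 - \left(16302 - \left(\frac{3}{2} - \frac{14}{14}\right) 25\right) = -10068 - \left(16302 - \left(\frac{3}{2} - 1\right) 25\right) = -10068 + \left(\frac{1}{2} \cdot 25 - 16302\right) = -10068 + \left(\frac{25}{2} - 16302\right) = -10068 - \frac{32579}{2} = - \frac{52715}{2}$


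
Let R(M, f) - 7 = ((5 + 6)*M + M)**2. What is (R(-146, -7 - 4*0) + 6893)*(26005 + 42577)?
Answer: 210985939128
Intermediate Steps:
R(M, f) = 7 + 144*M**2 (R(M, f) = 7 + ((5 + 6)*M + M)**2 = 7 + (11*M + M)**2 = 7 + (12*M)**2 = 7 + 144*M**2)
(R(-146, -7 - 4*0) + 6893)*(26005 + 42577) = ((7 + 144*(-146)**2) + 6893)*(26005 + 42577) = ((7 + 144*21316) + 6893)*68582 = ((7 + 3069504) + 6893)*68582 = (3069511 + 6893)*68582 = 3076404*68582 = 210985939128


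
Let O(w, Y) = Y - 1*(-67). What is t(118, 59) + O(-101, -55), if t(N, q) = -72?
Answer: -60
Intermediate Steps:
O(w, Y) = 67 + Y (O(w, Y) = Y + 67 = 67 + Y)
t(118, 59) + O(-101, -55) = -72 + (67 - 55) = -72 + 12 = -60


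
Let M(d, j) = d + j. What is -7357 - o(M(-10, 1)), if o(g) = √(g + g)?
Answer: -7357 - 3*I*√2 ≈ -7357.0 - 4.2426*I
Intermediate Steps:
o(g) = √2*√g (o(g) = √(2*g) = √2*√g)
-7357 - o(M(-10, 1)) = -7357 - √2*√(-10 + 1) = -7357 - √2*√(-9) = -7357 - √2*3*I = -7357 - 3*I*√2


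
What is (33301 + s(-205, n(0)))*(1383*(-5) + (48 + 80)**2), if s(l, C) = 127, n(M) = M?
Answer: 316529732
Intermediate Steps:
(33301 + s(-205, n(0)))*(1383*(-5) + (48 + 80)**2) = (33301 + 127)*(1383*(-5) + (48 + 80)**2) = 33428*(-6915 + 128**2) = 33428*(-6915 + 16384) = 33428*9469 = 316529732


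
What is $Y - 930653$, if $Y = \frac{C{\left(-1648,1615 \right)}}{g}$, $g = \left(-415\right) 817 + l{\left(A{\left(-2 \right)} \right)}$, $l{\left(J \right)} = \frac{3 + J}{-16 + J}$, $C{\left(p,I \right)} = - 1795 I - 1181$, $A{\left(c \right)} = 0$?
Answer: $- \frac{5048637236903}{5424883} \approx -9.3064 \cdot 10^{5}$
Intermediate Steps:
$C{\left(p,I \right)} = -1181 - 1795 I$
$l{\left(J \right)} = \frac{3 + J}{-16 + J}$
$g = - \frac{5424883}{16}$ ($g = \left(-415\right) 817 + \frac{3 + 0}{-16 + 0} = -339055 + \frac{1}{-16} \cdot 3 = -339055 - \frac{3}{16} = - \frac{5424883}{16} \approx -3.3906 \cdot 10^{5}$)
$Y = \frac{46401696}{5424883}$ ($Y = \frac{-1181 - 2898925}{- \frac{5424883}{16}} = \left(-1181 - 2898925\right) \left(- \frac{16}{5424883}\right) = \left(-2900106\right) \left(- \frac{16}{5424883}\right) = \frac{46401696}{5424883} \approx 8.5535$)
$Y - 930653 = \frac{46401696}{5424883} - 930653 = - \frac{5048637236903}{5424883}$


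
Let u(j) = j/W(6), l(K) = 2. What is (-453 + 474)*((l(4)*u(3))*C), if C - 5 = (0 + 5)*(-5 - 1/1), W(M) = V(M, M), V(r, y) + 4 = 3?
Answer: 3150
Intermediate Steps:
V(r, y) = -1 (V(r, y) = -4 + 3 = -1)
W(M) = -1
C = -25 (C = 5 + (0 + 5)*(-5 - 1/1) = 5 + 5*(-5 - 1*1) = 5 + 5*(-5 - 1) = 5 + 5*(-6) = 5 - 30 = -25)
u(j) = -j (u(j) = j/(-1) = j*(-1) = -j)
(-453 + 474)*((l(4)*u(3))*C) = (-453 + 474)*((2*(-1*3))*(-25)) = 21*((2*(-3))*(-25)) = 21*(-6*(-25)) = 21*150 = 3150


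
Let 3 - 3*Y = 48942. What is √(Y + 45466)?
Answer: √29153 ≈ 170.74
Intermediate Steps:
Y = -16313 (Y = 1 - ⅓*48942 = 1 - 16314 = -16313)
√(Y + 45466) = √(-16313 + 45466) = √29153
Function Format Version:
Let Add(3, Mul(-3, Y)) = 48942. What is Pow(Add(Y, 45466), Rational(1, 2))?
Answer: Pow(29153, Rational(1, 2)) ≈ 170.74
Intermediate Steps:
Y = -16313 (Y = Add(1, Mul(Rational(-1, 3), 48942)) = Add(1, -16314) = -16313)
Pow(Add(Y, 45466), Rational(1, 2)) = Pow(Add(-16313, 45466), Rational(1, 2)) = Pow(29153, Rational(1, 2))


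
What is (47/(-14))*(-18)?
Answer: 423/7 ≈ 60.429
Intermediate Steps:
(47/(-14))*(-18) = (47*(-1/14))*(-18) = -47/14*(-18) = 423/7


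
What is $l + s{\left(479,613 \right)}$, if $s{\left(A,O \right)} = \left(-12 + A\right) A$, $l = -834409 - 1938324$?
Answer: $-2549040$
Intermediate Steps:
$l = -2772733$
$s{\left(A,O \right)} = A \left(-12 + A\right)$
$l + s{\left(479,613 \right)} = -2772733 + 479 \left(-12 + 479\right) = -2772733 + 479 \cdot 467 = -2772733 + 223693 = -2549040$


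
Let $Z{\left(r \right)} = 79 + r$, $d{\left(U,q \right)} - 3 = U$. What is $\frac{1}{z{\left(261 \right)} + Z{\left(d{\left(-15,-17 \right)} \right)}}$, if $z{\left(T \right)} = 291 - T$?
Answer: $\frac{1}{97} \approx 0.010309$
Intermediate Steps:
$d{\left(U,q \right)} = 3 + U$
$\frac{1}{z{\left(261 \right)} + Z{\left(d{\left(-15,-17 \right)} \right)}} = \frac{1}{\left(291 - 261\right) + \left(79 + \left(3 - 15\right)\right)} = \frac{1}{\left(291 - 261\right) + \left(79 - 12\right)} = \frac{1}{30 + 67} = \frac{1}{97}$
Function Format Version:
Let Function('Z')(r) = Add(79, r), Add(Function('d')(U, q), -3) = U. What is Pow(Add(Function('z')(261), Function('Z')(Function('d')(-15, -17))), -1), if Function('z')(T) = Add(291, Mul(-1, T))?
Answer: Rational(1, 97) ≈ 0.010309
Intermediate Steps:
Function('d')(U, q) = Add(3, U)
Pow(Add(Function('z')(261), Function('Z')(Function('d')(-15, -17))), -1) = Pow(Add(Add(291, Mul(-1, 261)), Add(79, Add(3, -15))), -1) = Pow(Add(Add(291, -261), Add(79, -12)), -1) = Pow(Add(30, 67), -1) = Pow(97, -1) = Rational(1, 97)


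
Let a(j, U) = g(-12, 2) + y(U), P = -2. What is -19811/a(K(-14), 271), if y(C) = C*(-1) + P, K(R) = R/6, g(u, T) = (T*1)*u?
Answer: 1801/27 ≈ 66.704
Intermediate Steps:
g(u, T) = T*u
K(R) = R/6 (K(R) = R*(⅙) = R/6)
y(C) = -2 - C (y(C) = C*(-1) - 2 = -C - 2 = -2 - C)
a(j, U) = -26 - U (a(j, U) = 2*(-12) + (-2 - U) = -24 + (-2 - U) = -26 - U)
-19811/a(K(-14), 271) = -19811/(-26 - 1*271) = -19811/(-26 - 271) = -19811/(-297) = -19811*(-1/297) = 1801/27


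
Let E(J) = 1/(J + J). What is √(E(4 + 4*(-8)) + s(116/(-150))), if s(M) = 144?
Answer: √112882/28 ≈ 11.999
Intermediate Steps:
E(J) = 1/(2*J)
√(E(4 + 4*(-8)) + s(116/(-150))) = √(1/(2*(4 + 4*(-8))) + 144) = √(1/(2*(4 - 32)) + 144) = √((½)/(-28) + 144) = √((½)*(-1/28) + 144) = √(-1/56 + 144) = √(8063/56) = √112882/28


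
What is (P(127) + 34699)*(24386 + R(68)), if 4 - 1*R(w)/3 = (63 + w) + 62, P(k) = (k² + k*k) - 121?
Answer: 1591966684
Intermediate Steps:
P(k) = -121 + 2*k² (P(k) = (k² + k²) - 121 = 2*k² - 121 = -121 + 2*k²)
R(w) = -363 - 3*w (R(w) = 12 - 3*((63 + w) + 62) = 12 - 3*(125 + w) = 12 + (-375 - 3*w) = -363 - 3*w)
(P(127) + 34699)*(24386 + R(68)) = ((-121 + 2*127²) + 34699)*(24386 + (-363 - 3*68)) = ((-121 + 2*16129) + 34699)*(24386 + (-363 - 204)) = ((-121 + 32258) + 34699)*(24386 - 567) = (32137 + 34699)*23819 = 66836*23819 = 1591966684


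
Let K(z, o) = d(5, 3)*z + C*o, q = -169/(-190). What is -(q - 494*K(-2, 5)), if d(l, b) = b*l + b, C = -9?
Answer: -7602829/190 ≈ -40015.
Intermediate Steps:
d(l, b) = b + b*l
q = 169/190 (q = -169*(-1/190) = 169/190 ≈ 0.88947)
K(z, o) = -9*o + 18*z (K(z, o) = (3*(1 + 5))*z - 9*o = (3*6)*z - 9*o = 18*z - 9*o = -9*o + 18*z)
-(q - 494*K(-2, 5)) = -(169/190 - 494*(-9*5 + 18*(-2))) = -(169/190 - 494*(-45 - 36)) = -(169/190 - 494*(-81)) = -(169/190 + 40014) = -1*7602829/190 = -7602829/190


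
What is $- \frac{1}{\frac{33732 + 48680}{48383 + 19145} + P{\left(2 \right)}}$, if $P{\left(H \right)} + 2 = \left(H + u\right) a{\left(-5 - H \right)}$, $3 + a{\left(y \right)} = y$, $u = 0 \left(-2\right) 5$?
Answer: $\frac{16882}{350801} \approx 0.048124$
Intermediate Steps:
$u = 0$ ($u = 0 \cdot 5 = 0$)
$a{\left(y \right)} = -3 + y$
$P{\left(H \right)} = -2 + H \left(-8 - H\right)$ ($P{\left(H \right)} = -2 + \left(H + 0\right) \left(-3 - \left(5 + H\right)\right) = -2 + H \left(-8 - H\right)$)
$- \frac{1}{\frac{33732 + 48680}{48383 + 19145} + P{\left(2 \right)}} = - \frac{1}{\frac{33732 + 48680}{48383 + 19145} - \left(2 + 2 \left(8 + 2\right)\right)} = - \frac{1}{\frac{82412}{67528} - \left(2 + 2 \cdot 10\right)} = - \frac{1}{82412 \cdot \frac{1}{67528} - 22} = - \frac{1}{\frac{20603}{16882} - 22} = - \frac{1}{- \frac{350801}{16882}} = \left(-1\right) \left(- \frac{16882}{350801}\right) = \frac{16882}{350801}$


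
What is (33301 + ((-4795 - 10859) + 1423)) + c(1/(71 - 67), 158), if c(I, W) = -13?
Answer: 19057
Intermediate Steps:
(33301 + ((-4795 - 10859) + 1423)) + c(1/(71 - 67), 158) = (33301 + ((-4795 - 10859) + 1423)) - 13 = (33301 + (-15654 + 1423)) - 13 = (33301 - 14231) - 13 = 19070 - 13 = 19057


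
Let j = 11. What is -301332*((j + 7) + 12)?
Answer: -9039960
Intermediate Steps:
-301332*((j + 7) + 12) = -301332*((11 + 7) + 12) = -301332*(18 + 12) = -301332*30 = -9039960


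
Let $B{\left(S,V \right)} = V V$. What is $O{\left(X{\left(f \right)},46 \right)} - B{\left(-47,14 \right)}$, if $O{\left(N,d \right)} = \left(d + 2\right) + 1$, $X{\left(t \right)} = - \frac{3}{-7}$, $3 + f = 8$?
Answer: $-147$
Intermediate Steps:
$f = 5$ ($f = -3 + 8 = 5$)
$X{\left(t \right)} = \frac{3}{7}$ ($X{\left(t \right)} = \left(-3\right) \left(- \frac{1}{7}\right) = \frac{3}{7}$)
$O{\left(N,d \right)} = 3 + d$ ($O{\left(N,d \right)} = \left(2 + d\right) + 1 = 3 + d$)
$B{\left(S,V \right)} = V^{2}$
$O{\left(X{\left(f \right)},46 \right)} - B{\left(-47,14 \right)} = \left(3 + 46\right) - 14^{2} = 49 - 196 = -147$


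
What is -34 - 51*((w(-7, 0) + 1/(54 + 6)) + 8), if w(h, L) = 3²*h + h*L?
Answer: 55403/20 ≈ 2770.1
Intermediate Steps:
w(h, L) = 9*h + L*h
-34 - 51*((w(-7, 0) + 1/(54 + 6)) + 8) = -34 - 51*((-7*(9 + 0) + 1/(54 + 6)) + 8) = -34 - 51*((-7*9 + 1/60) + 8) = -34 - 51*((-63 + 1/60) + 8) = -34 - 51*(-3779/60 + 8) = -34 - 51*(-3299/60) = -34 + 56083/20 = 55403/20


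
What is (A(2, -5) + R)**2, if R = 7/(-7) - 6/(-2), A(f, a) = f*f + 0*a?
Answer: 36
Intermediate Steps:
A(f, a) = f**2 (A(f, a) = f**2 + 0 = f**2)
R = 2 (R = 7*(-1/7) - 6*(-1/2) = -1 + 3 = 2)
(A(2, -5) + R)**2 = (2**2 + 2)**2 = (4 + 2)**2 = 6**2 = 36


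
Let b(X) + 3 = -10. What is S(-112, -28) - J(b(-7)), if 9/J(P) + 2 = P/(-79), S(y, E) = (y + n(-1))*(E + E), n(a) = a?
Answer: 918271/145 ≈ 6332.9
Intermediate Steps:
b(X) = -13 (b(X) = -3 - 10 = -13)
S(y, E) = 2*E*(-1 + y) (S(y, E) = (y - 1)*(E + E) = (-1 + y)*(2*E) = 2*E*(-1 + y))
J(P) = 9/(-2 - P/79) (J(P) = 9/(-2 + P/(-79)) = 9/(-2 + P*(-1/79)) = 9/(-2 - P/79))
S(-112, -28) - J(b(-7)) = 2*(-28)*(-1 - 112) - (-711)/(158 - 13) = 2*(-28)*(-113) - (-711)/145 = 6328 - (-711)/145 = 6328 - 1*(-711/145) = 6328 + 711/145 = 918271/145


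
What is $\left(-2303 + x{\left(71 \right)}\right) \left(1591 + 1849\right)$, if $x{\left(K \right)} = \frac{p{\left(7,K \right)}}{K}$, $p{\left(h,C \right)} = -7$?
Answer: $- \frac{562508800}{71} \approx -7.9227 \cdot 10^{6}$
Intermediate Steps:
$x{\left(K \right)} = - \frac{7}{K}$
$\left(-2303 + x{\left(71 \right)}\right) \left(1591 + 1849\right) = \left(-2303 - \frac{7}{71}\right) \left(1591 + 1849\right) = \left(-2303 - \frac{7}{71}\right) 3440 = \left(- \frac{163520}{71}\right) 3440 = - \frac{562508800}{71}$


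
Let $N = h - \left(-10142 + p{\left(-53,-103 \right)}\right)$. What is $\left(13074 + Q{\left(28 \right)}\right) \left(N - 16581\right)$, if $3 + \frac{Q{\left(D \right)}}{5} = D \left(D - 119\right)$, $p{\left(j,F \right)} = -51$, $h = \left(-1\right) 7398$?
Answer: $-4397734$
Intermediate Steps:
$h = -7398$
$Q{\left(D \right)} = -15 + 5 D \left(-119 + D\right)$ ($Q{\left(D \right)} = -15 + 5 D \left(D - 119\right) = -15 + 5 D \left(-119 + D\right)$)
$N = 2795$ ($N = -7398 + \left(10142 - -51\right) = -7398 + \left(10142 + 51\right) = -7398 + 10193 = 2795$)
$\left(13074 + Q{\left(28 \right)}\right) \left(N - 16581\right) = \left(13074 - \left(16675 - 3920\right)\right) \left(2795 - 16581\right) = \left(13074 - 12755\right) \left(2795 - 16581\right) = \left(13074 - 12755\right) \left(-13786\right) = 319 \left(-13786\right) = -4397734$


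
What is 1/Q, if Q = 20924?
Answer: 1/20924 ≈ 4.7792e-5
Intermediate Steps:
1/Q = 1/20924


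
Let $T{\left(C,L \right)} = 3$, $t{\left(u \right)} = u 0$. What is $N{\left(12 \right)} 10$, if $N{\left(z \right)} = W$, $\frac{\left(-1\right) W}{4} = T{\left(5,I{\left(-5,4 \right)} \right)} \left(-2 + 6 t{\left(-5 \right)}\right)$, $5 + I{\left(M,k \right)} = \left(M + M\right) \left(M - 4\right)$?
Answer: $240$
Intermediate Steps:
$I{\left(M,k \right)} = -5 + 2 M \left(-4 + M\right)$ ($I{\left(M,k \right)} = -5 + \left(M + M\right) \left(M - 4\right) = -5 + 2 M \left(M - 4\right) = -5 + 2 M \left(-4 + M\right)$)
$t{\left(u \right)} = 0$
$W = 24$ ($W = - 4 \cdot 3 \left(-2 + 6 \cdot 0\right) = - 4 \cdot 3 \left(-2 + 0\right) = - 4 \cdot 3 \left(-2\right) = \left(-4\right) \left(-6\right) = 24$)
$N{\left(z \right)} = 24$
$N{\left(12 \right)} 10 = 24 \cdot 10 = 240$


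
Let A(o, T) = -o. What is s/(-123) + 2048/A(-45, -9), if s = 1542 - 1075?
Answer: 76963/1845 ≈ 41.714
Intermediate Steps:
s = 467
s/(-123) + 2048/A(-45, -9) = 467/(-123) + 2048/((-1*(-45))) = 467*(-1/123) + 2048/45 = -467/123 + 2048*(1/45) = -467/123 + 2048/45 = 76963/1845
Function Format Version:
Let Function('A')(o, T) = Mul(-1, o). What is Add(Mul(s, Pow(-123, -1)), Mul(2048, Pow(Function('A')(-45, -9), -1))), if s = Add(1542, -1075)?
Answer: Rational(76963, 1845) ≈ 41.714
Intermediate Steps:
s = 467
Add(Mul(s, Pow(-123, -1)), Mul(2048, Pow(Function('A')(-45, -9), -1))) = Add(Mul(467, Pow(-123, -1)), Mul(2048, Pow(Mul(-1, -45), -1))) = Add(Mul(467, Rational(-1, 123)), Mul(2048, Pow(45, -1))) = Add(Rational(-467, 123), Mul(2048, Rational(1, 45))) = Add(Rational(-467, 123), Rational(2048, 45)) = Rational(76963, 1845)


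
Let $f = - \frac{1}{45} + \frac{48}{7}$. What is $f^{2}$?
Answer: $\frac{4635409}{99225} \approx 46.716$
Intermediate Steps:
$f = \frac{2153}{315}$ ($f = \left(-1\right) \frac{1}{45} + 48 \cdot \frac{1}{7} = - \frac{1}{45} + \frac{48}{7} = \frac{2153}{315} \approx 6.8349$)
$f^{2} = \left(\frac{2153}{315}\right)^{2} = \frac{4635409}{99225}$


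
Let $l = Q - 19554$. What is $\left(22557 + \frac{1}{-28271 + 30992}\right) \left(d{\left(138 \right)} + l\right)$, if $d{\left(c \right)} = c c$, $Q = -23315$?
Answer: $- \frac{1462321272350}{2721} \approx -5.3742 \cdot 10^{8}$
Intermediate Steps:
$l = -42869$ ($l = -23315 - 19554 = -42869$)
$d{\left(c \right)} = c^{2}$
$\left(22557 + \frac{1}{-28271 + 30992}\right) \left(d{\left(138 \right)} + l\right) = \left(22557 + \frac{1}{-28271 + 30992}\right) \left(138^{2} - 42869\right) = \left(22557 + \frac{1}{2721}\right) \left(19044 - 42869\right) = \left(22557 + \frac{1}{2721}\right) \left(-23825\right) = \frac{61377598}{2721} \left(-23825\right) = - \frac{1462321272350}{2721}$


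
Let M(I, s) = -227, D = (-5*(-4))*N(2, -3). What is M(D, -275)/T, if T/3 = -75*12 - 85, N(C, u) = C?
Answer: 227/2955 ≈ 0.076819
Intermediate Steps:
T = -2955 (T = 3*(-75*12 - 85) = 3*(-900 - 85) = 3*(-985) = -2955)
D = 40 (D = -5*(-4)*2 = 20*2 = 40)
M(D, -275)/T = -227/(-2955) = -227*(-1/2955) = 227/2955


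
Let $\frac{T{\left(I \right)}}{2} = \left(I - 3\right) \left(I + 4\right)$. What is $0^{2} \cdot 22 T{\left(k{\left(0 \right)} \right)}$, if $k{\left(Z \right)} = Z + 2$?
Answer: $0$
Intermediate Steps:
$k{\left(Z \right)} = 2 + Z$
$T{\left(I \right)} = 2 \left(-3 + I\right) \left(4 + I\right)$ ($T{\left(I \right)} = 2 \left(I - 3\right) \left(I + 4\right) = 2 \left(-3 + I\right) \left(4 + I\right)$)
$0^{2} \cdot 22 T{\left(k{\left(0 \right)} \right)} = 0^{2} \cdot 22 \left(-24 + 2 \left(2 + 0\right) + 2 \left(2 + 0\right)^{2}\right) = 0 \cdot 22 \left(-24 + 2 \cdot 2 + 2 \cdot 2^{2}\right) = 0 \left(-24 + 4 + 2 \cdot 4\right) = 0 \left(-24 + 4 + 8\right) = 0 \left(-12\right) = 0$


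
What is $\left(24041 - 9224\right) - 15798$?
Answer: $-981$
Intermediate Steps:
$\left(24041 - 9224\right) - 15798 = 14817 - 15798 = -981$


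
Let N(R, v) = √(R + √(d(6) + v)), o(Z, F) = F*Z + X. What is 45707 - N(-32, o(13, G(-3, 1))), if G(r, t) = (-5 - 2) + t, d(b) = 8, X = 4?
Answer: 45707 - √(-32 + I*√66) ≈ 45706.0 - 5.7015*I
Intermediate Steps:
G(r, t) = -7 + t
o(Z, F) = 4 + F*Z (o(Z, F) = F*Z + 4 = 4 + F*Z)
N(R, v) = √(R + √(8 + v))
45707 - N(-32, o(13, G(-3, 1))) = 45707 - √(-32 + √(8 + (4 + (-7 + 1)*13))) = 45707 - √(-32 + √(8 + (4 - 6*13))) = 45707 - √(-32 + √(8 + (4 - 78))) = 45707 - √(-32 + √(8 - 74)) = 45707 - √(-32 + √(-66)) = 45707 - √(-32 + I*√66)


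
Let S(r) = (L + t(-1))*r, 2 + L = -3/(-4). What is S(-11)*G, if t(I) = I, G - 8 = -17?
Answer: -891/4 ≈ -222.75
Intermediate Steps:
G = -9 (G = 8 - 17 = -9)
L = -5/4 (L = -2 - 3/(-4) = -2 - 3*(-1/4) = -2 + 3/4 = -5/4 ≈ -1.2500)
S(r) = -9*r/4 (S(r) = (-5/4 - 1)*r = -9*r/4)
S(-11)*G = -9/4*(-11)*(-9) = (99/4)*(-9) = -891/4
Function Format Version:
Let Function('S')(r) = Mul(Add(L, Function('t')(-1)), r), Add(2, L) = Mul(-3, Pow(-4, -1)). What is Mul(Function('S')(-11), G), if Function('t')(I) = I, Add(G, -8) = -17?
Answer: Rational(-891, 4) ≈ -222.75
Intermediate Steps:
G = -9 (G = Add(8, -17) = -9)
L = Rational(-5, 4) (L = Add(-2, Mul(-3, Pow(-4, -1))) = Add(-2, Mul(-3, Rational(-1, 4))) = Add(-2, Rational(3, 4)) = Rational(-5, 4) ≈ -1.2500)
Function('S')(r) = Mul(Rational(-9, 4), r) (Function('S')(r) = Mul(Add(Rational(-5, 4), -1), r) = Mul(Rational(-9, 4), r))
Mul(Function('S')(-11), G) = Mul(Mul(Rational(-9, 4), -11), -9) = Mul(Rational(99, 4), -9) = Rational(-891, 4)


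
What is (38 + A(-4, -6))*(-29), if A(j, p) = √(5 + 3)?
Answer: -1102 - 58*√2 ≈ -1184.0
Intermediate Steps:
A(j, p) = 2*√2 (A(j, p) = √8 = 2*√2)
(38 + A(-4, -6))*(-29) = (38 + 2*√2)*(-29) = -1102 - 58*√2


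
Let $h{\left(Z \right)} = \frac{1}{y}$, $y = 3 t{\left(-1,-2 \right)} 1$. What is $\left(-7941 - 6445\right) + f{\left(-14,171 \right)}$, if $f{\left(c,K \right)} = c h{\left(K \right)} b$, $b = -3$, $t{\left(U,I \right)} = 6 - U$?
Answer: $-14384$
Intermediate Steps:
$y = 21$ ($y = 3 \left(6 - -1\right) 1 = 3 \left(6 + 1\right) 1 = 3 \cdot 7 \cdot 1 = 21 \cdot 1 = 21$)
$h{\left(Z \right)} = \frac{1}{21}$
$f{\left(c,K \right)} = - \frac{c}{7}$ ($f{\left(c,K \right)} = c \frac{1}{21} \left(-3\right) = \frac{c}{21} \left(-3\right) = - \frac{c}{7}$)
$\left(-7941 - 6445\right) + f{\left(-14,171 \right)} = \left(-7941 - 6445\right) - -2 = -14386 + 2 = -14384$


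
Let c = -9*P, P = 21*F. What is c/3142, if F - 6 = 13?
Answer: -3591/3142 ≈ -1.1429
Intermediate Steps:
F = 19 (F = 6 + 13 = 19)
P = 399 (P = 21*19 = 399)
c = -3591 (c = -9*399 = -3591)
c/3142 = -3591/3142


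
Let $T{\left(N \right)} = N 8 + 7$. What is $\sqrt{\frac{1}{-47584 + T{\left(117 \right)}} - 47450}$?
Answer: $\frac{i \sqrt{103221917750091}}{46641} \approx 217.83 i$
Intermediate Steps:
$T{\left(N \right)} = 7 + 8 N$ ($T{\left(N \right)} = 8 N + 7 = 7 + 8 N$)
$\sqrt{\frac{1}{-47584 + T{\left(117 \right)}} - 47450} = \sqrt{\frac{1}{-47584 + \left(7 + 8 \cdot 117\right)} - 47450} = \sqrt{\frac{1}{-47584 + \left(7 + 936\right)} - 47450} = \sqrt{\frac{1}{-47584 + 943} - 47450} = \sqrt{\frac{1}{-46641} - 47450} = \sqrt{- \frac{1}{46641} - 47450} = \sqrt{- \frac{2213115451}{46641}} = \frac{i \sqrt{103221917750091}}{46641}$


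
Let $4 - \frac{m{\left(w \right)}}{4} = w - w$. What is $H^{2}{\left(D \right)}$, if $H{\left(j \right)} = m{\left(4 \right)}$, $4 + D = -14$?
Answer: $256$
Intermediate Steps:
$m{\left(w \right)} = 16$ ($m{\left(w \right)} = 16 - 4 \left(w - w\right) = 16 - 0 = 16 + 0 = 16$)
$D = -18$ ($D = -4 - 14 = -18$)
$H{\left(j \right)} = 16$
$H^{2}{\left(D \right)} = 16^{2} = 256$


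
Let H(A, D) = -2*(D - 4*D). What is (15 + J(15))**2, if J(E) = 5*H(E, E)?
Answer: 216225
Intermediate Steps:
H(A, D) = 6*D (H(A, D) = -(-6)*D = 6*D)
J(E) = 30*E (J(E) = 5*(6*E) = 30*E)
(15 + J(15))**2 = (15 + 30*15)**2 = (15 + 450)**2 = 465**2 = 216225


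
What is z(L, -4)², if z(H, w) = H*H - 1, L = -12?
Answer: 20449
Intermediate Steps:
z(H, w) = -1 + H² (z(H, w) = H² - 1 = -1 + H²)
z(L, -4)² = (-1 + (-12)²)² = (-1 + 144)² = 143² = 20449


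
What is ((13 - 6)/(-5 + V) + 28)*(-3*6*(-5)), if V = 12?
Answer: 2610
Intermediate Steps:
((13 - 6)/(-5 + V) + 28)*(-3*6*(-5)) = ((13 - 6)/(-5 + 12) + 28)*(-3*6*(-5)) = (7/7 + 28)*(-18*(-5)) = (7*(⅐) + 28)*90 = (1 + 28)*90 = 29*90 = 2610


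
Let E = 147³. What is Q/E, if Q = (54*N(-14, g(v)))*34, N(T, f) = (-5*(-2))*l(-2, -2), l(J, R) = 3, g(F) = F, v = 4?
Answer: 2040/117649 ≈ 0.017340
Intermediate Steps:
N(T, f) = 30 (N(T, f) = -5*(-2)*3 = 10*3 = 30)
E = 3176523
Q = 55080 (Q = (54*30)*34 = 1620*34 = 55080)
Q/E = 55080/3176523 = 55080*(1/3176523) = 2040/117649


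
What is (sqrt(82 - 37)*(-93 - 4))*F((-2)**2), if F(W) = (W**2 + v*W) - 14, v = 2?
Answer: -2910*sqrt(5) ≈ -6507.0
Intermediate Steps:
F(W) = -14 + W**2 + 2*W (F(W) = (W**2 + 2*W) - 14 = -14 + W**2 + 2*W)
(sqrt(82 - 37)*(-93 - 4))*F((-2)**2) = (sqrt(82 - 37)*(-93 - 4))*(-14 + ((-2)**2)**2 + 2*(-2)**2) = (sqrt(45)*(-97))*(-14 + 4**2 + 2*4) = ((3*sqrt(5))*(-97))*(-14 + 16 + 8) = -291*sqrt(5)*10 = -2910*sqrt(5)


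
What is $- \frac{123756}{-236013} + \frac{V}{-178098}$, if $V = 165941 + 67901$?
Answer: $- \frac{5524842643}{7005573879} \approx -0.78864$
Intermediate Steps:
$V = 233842$
$- \frac{123756}{-236013} + \frac{V}{-178098} = - \frac{123756}{-236013} + \frac{233842}{-178098} = \left(-123756\right) \left(- \frac{1}{236013}\right) + 233842 \left(- \frac{1}{178098}\right) = \frac{41252}{78671} - \frac{116921}{89049} = - \frac{5524842643}{7005573879}$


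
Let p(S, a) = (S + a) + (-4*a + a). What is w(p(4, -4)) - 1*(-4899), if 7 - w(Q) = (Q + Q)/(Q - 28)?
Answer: 9815/2 ≈ 4907.5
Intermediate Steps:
p(S, a) = S - 2*a (p(S, a) = (S + a) - 3*a = S - 2*a)
w(Q) = 7 - 2*Q/(-28 + Q) (w(Q) = 7 - (Q + Q)/(Q - 28) = 7 - 2*Q/(-28 + Q))
w(p(4, -4)) - 1*(-4899) = (-196 + 5*(4 - 2*(-4)))/(-28 + (4 - 2*(-4))) - 1*(-4899) = (-196 + 5*(4 + 8))/(-28 + (4 + 8)) + 4899 = (-196 + 5*12)/(-28 + 12) + 4899 = (-196 + 60)/(-16) + 4899 = -1/16*(-136) + 4899 = 17/2 + 4899 = 9815/2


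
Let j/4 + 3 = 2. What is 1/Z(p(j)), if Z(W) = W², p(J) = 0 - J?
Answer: 1/16 ≈ 0.062500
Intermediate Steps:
j = -4 (j = -12 + 4*2 = -12 + 8 = -4)
p(J) = -J
1/Z(p(j)) = 1/((-1*(-4))²) = 1/(4²) = 1/16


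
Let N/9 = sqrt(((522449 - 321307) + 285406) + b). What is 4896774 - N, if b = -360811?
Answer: 4896774 - 9*sqrt(125737) ≈ 4.8936e+6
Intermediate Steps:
N = 9*sqrt(125737) (N = 9*sqrt(((522449 - 321307) + 285406) - 360811) = 9*sqrt((201142 + 285406) - 360811) = 9*sqrt(486548 - 360811) = 9*sqrt(125737) ≈ 3191.3)
4896774 - N = 4896774 - 9*sqrt(125737)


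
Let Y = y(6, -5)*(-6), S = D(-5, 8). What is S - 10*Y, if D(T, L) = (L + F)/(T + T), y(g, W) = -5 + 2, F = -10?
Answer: -899/5 ≈ -179.80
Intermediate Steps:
y(g, W) = -3
D(T, L) = (-10 + L)/(2*T) (D(T, L) = (L - 10)/(T + T) = (-10 + L)/((2*T)) = (-10 + L)*(1/(2*T)) = (-10 + L)/(2*T))
S = 1/5 (S = (1/2)*(-10 + 8)/(-5) = (1/2)*(-1/5)*(-2) = 1/5 ≈ 0.20000)
Y = 18 (Y = -3*(-6) = 18)
S - 10*Y = 1/5 - 10*18 = 1/5 - 180 = -899/5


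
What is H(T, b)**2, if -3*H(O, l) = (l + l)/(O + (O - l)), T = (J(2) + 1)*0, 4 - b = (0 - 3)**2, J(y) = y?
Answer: 4/9 ≈ 0.44444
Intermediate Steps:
b = -5 (b = 4 - (0 - 3)**2 = 4 - 1*(-3)**2 = 4 - 1*9 = 4 - 9 = -5)
T = 0 (T = (2 + 1)*0 = 3*0 = 0)
H(O, l) = -2*l/(3*(-l + 2*O)) (H(O, l) = -(l + l)/(3*(O + (O - l))) = -2*l/(3*(-l + 2*O)))
H(T, b)**2 = ((2/3)*(-5)/(-5 - 2*0))**2 = ((2/3)*(-5)/(-5 + 0))**2 = ((2/3)*(-5)/(-5))**2 = ((2/3)*(-5)*(-1/5))**2 = (2/3)**2 = 4/9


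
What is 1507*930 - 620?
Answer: 1400890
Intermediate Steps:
1507*930 - 620 = 1401510 - 620 = 1400890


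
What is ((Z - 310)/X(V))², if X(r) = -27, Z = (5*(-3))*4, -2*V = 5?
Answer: 136900/729 ≈ 187.79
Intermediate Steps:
V = -5/2 (V = -½*5 = -5/2 ≈ -2.5000)
Z = -60 (Z = -15*4 = -60)
((Z - 310)/X(V))² = ((-60 - 310)/(-27))² = (-370*(-1/27))² = (370/27)² = 136900/729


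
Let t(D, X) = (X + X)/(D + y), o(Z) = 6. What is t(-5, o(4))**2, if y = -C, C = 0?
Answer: 144/25 ≈ 5.7600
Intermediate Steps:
y = 0 (y = -1*0 = 0)
t(D, X) = 2*X/D (t(D, X) = (X + X)/(D + 0) = (2*X)/D = 2*X/D)
t(-5, o(4))**2 = (2*6/(-5))**2 = (2*6*(-1/5))**2 = (-12/5)**2 = 144/25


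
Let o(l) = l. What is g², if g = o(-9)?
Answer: 81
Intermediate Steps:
g = -9
g² = (-9)² = 81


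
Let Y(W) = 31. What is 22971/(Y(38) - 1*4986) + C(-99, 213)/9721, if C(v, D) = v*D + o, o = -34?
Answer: -327955646/48167555 ≈ -6.8086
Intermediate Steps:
C(v, D) = -34 + D*v (C(v, D) = v*D - 34 = D*v - 34 = -34 + D*v)
22971/(Y(38) - 1*4986) + C(-99, 213)/9721 = 22971/(31 - 1*4986) + (-34 + 213*(-99))/9721 = 22971/(31 - 4986) + (-34 - 21087)*(1/9721) = 22971/(-4955) - 21121*1/9721 = 22971*(-1/4955) - 21121/9721 = -22971/4955 - 21121/9721 = -327955646/48167555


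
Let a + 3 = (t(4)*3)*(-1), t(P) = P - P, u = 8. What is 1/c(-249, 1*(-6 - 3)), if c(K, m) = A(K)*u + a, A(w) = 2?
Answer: 1/13 ≈ 0.076923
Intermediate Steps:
t(P) = 0
a = -3 (a = -3 + (0*3)*(-1) = -3 + 0*(-1) = -3 + 0 = -3)
c(K, m) = 13 (c(K, m) = 2*8 - 3 = 16 - 3 = 13)
1/c(-249, 1*(-6 - 3)) = 1/13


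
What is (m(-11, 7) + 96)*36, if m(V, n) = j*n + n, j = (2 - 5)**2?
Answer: 5976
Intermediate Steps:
j = 9 (j = (-3)**2 = 9)
m(V, n) = 10*n (m(V, n) = 9*n + n = 10*n)
(m(-11, 7) + 96)*36 = (10*7 + 96)*36 = (70 + 96)*36 = 166*36 = 5976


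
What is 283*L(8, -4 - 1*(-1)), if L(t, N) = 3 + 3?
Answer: 1698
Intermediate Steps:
L(t, N) = 6
283*L(8, -4 - 1*(-1)) = 283*6 = 1698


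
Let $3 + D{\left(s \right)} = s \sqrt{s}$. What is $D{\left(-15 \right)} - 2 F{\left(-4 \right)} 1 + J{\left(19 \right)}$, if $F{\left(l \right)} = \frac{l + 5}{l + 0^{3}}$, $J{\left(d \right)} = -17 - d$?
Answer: $- \frac{75}{2} - \frac{15 i \sqrt{15}}{2} \approx -37.5 - 29.047 i$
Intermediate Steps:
$F{\left(l \right)} = \frac{5 + l}{l}$ ($F{\left(l \right)} = \frac{5 + l}{l + 0} = \frac{5 + l}{l}$)
$D{\left(s \right)} = -3 + s^{\frac{3}{2}}$ ($D{\left(s \right)} = -3 + s \sqrt{s} = -3 + s^{\frac{3}{2}}$)
$D{\left(-15 \right)} - 2 F{\left(-4 \right)} 1 + J{\left(19 \right)} = \left(-3 + \left(-15\right)^{\frac{3}{2}}\right) - 2 \frac{5 - 4}{-4} \cdot 1 - 36 = \left(-3 - 15 i \sqrt{15}\right) - 2 \left(\left(- \frac{1}{4}\right) 1\right) 1 - 36 = \left(-3 - 15 i \sqrt{15}\right) \left(-2\right) \left(- \frac{1}{4}\right) 1 - 36 = \left(-3 - 15 i \sqrt{15}\right) \frac{1}{2} \cdot 1 - 36 = \left(-3 - 15 i \sqrt{15}\right) \frac{1}{2} - 36 = \left(- \frac{3}{2} - \frac{15 i \sqrt{15}}{2}\right) - 36 = - \frac{75}{2} - \frac{15 i \sqrt{15}}{2}$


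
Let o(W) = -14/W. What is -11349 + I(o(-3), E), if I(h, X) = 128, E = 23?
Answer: -11221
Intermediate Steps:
-11349 + I(o(-3), E) = -11349 + 128 = -11221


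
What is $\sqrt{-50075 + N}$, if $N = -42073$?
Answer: $2 i \sqrt{23037} \approx 303.56 i$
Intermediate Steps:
$\sqrt{-50075 + N} = \sqrt{-50075 - 42073} = \sqrt{-92148} = 2 i \sqrt{23037}$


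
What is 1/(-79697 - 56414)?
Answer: -1/136111 ≈ -7.3469e-6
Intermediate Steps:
1/(-79697 - 56414) = 1/(-136111) = -1/136111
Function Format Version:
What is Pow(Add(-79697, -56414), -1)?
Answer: Rational(-1, 136111) ≈ -7.3469e-6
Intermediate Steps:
Pow(Add(-79697, -56414), -1) = Pow(-136111, -1) = Rational(-1, 136111)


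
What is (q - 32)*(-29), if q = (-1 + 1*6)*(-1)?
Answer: 1073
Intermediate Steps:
q = -5 (q = (-1 + 6)*(-1) = 5*(-1) = -5)
(q - 32)*(-29) = (-5 - 32)*(-29) = -37*(-29) = 1073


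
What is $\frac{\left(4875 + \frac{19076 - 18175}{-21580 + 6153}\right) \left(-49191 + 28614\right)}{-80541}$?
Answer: $\frac{27149266364}{21798351} \approx 1245.5$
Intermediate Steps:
$\frac{\left(4875 + \frac{19076 - 18175}{-21580 + 6153}\right) \left(-49191 + 28614\right)}{-80541} = \left(4875 + \frac{901}{-15427}\right) \left(-20577\right) \left(- \frac{1}{80541}\right) = \left(4875 + 901 \left(- \frac{1}{15427}\right)\right) \left(-20577\right) \left(- \frac{1}{80541}\right) = \left(4875 - \frac{901}{15427}\right) \left(-20577\right) \left(- \frac{1}{80541}\right) = \frac{75205724}{15427} \left(-20577\right) \left(- \frac{1}{80541}\right) = \left(- \frac{1547508182748}{15427}\right) \left(- \frac{1}{80541}\right) = \frac{27149266364}{21798351}$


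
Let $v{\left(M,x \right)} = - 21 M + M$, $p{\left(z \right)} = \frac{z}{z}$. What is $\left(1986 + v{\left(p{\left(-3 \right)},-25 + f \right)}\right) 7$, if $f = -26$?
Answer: $13762$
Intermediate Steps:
$p{\left(z \right)} = 1$
$v{\left(M,x \right)} = - 20 M$
$\left(1986 + v{\left(p{\left(-3 \right)},-25 + f \right)}\right) 7 = \left(1986 - 20\right) 7 = 1966 \cdot 7 = 13762$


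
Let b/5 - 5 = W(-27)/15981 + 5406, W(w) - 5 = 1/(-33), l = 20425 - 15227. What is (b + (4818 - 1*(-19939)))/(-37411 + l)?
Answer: -27324250696/16988266449 ≈ -1.6084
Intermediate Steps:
l = 5198
W(w) = 164/33 (W(w) = 5 + 1/(-33) = 5 - 1/33 = 164/33)
b = 14268077335/527373 (b = 25 + 5*((164/33)/15981 + 5406) = 25 + 5*((164/33)*(1/15981) + 5406) = 25 + 5*(164/527373 + 5406) = 25 + 5*(2850978602/527373) = 25 + 14254893010/527373 = 14268077335/527373 ≈ 27055.)
(b + (4818 - 1*(-19939)))/(-37411 + l) = (14268077335/527373 + (4818 - 1*(-19939)))/(-37411 + 5198) = (14268077335/527373 + (4818 + 19939))/(-32213) = (14268077335/527373 + 24757)*(-1/32213) = (27324250696/527373)*(-1/32213) = -27324250696/16988266449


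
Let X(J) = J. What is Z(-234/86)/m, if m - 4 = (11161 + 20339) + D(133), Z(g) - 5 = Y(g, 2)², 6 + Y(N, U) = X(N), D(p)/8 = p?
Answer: 74935/30109116 ≈ 0.0024888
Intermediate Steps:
D(p) = 8*p
Y(N, U) = -6 + N
Z(g) = 5 + (-6 + g)²
m = 32568 (m = 4 + ((11161 + 20339) + 8*133) = 4 + (31500 + 1064) = 4 + 32564 = 32568)
Z(-234/86)/m = (5 + (-6 - 234/86)²)/32568 = (5 + (-6 - 234*1/86)²)*(1/32568) = (5 + (-6 - 117/43)²)*(1/32568) = (5 + (-375/43)²)*(1/32568) = (5 + 140625/1849)*(1/32568) = (149870/1849)*(1/32568) = 74935/30109116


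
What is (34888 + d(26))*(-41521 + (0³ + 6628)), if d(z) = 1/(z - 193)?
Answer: -203296911435/167 ≈ -1.2173e+9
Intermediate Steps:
d(z) = 1/(-193 + z)
(34888 + d(26))*(-41521 + (0³ + 6628)) = (34888 + 1/(-193 + 26))*(-41521 + (0³ + 6628)) = (34888 + 1/(-167))*(-41521 + (0 + 6628)) = (34888 - 1/167)*(-41521 + 6628) = (5826295/167)*(-34893) = -203296911435/167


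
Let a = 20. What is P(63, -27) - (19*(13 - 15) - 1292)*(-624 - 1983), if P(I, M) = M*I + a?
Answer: -3468991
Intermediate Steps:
P(I, M) = 20 + I*M (P(I, M) = M*I + 20 = I*M + 20 = 20 + I*M)
P(63, -27) - (19*(13 - 15) - 1292)*(-624 - 1983) = (20 + 63*(-27)) - (19*(13 - 15) - 1292)*(-624 - 1983) = (20 - 1701) - (19*(-2) - 1292)*(-2607) = -1681 - (-38 - 1292)*(-2607) = -1681 - (-1330)*(-2607) = -1681 - 1*3467310 = -1681 - 3467310 = -3468991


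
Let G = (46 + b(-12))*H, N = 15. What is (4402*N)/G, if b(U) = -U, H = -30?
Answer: -2201/58 ≈ -37.948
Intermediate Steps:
G = -1740 (G = (46 - 1*(-12))*(-30) = (46 + 12)*(-30) = 58*(-30) = -1740)
(4402*N)/G = (4402*15)/(-1740) = 66030*(-1/1740) = -2201/58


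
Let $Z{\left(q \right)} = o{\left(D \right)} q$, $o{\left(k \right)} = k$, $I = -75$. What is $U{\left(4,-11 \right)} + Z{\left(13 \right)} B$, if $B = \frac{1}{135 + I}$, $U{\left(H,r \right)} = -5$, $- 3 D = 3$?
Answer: $- \frac{313}{60} \approx -5.2167$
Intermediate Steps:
$D = -1$ ($D = \left(- \frac{1}{3}\right) 3 = -1$)
$B = \frac{1}{60}$ ($B = \frac{1}{135 - 75} = \frac{1}{60} \approx 0.016667$)
$Z{\left(q \right)} = - q$
$U{\left(4,-11 \right)} + Z{\left(13 \right)} B = -5 + \left(-1\right) 13 \cdot \frac{1}{60} = -5 - \frac{13}{60} = - \frac{313}{60}$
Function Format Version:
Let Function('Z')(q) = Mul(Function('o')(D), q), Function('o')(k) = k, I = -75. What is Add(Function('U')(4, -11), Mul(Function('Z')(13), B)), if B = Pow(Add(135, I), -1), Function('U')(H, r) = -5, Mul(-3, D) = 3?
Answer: Rational(-313, 60) ≈ -5.2167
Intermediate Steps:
D = -1 (D = Mul(Rational(-1, 3), 3) = -1)
B = Rational(1, 60) (B = Pow(Add(135, -75), -1) = Pow(60, -1) = Rational(1, 60) ≈ 0.016667)
Function('Z')(q) = Mul(-1, q)
Add(Function('U')(4, -11), Mul(Function('Z')(13), B)) = Add(-5, Mul(Mul(-1, 13), Rational(1, 60))) = Add(-5, Mul(-13, Rational(1, 60))) = Add(-5, Rational(-13, 60)) = Rational(-313, 60)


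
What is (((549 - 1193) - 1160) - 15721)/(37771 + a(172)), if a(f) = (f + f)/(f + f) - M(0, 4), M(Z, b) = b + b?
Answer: -17525/37764 ≈ -0.46407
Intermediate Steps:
M(Z, b) = 2*b
a(f) = -7 (a(f) = (f + f)/(f + f) - 2*4 = (2*f)/((2*f)) - 1*8 = (2*f)*(1/(2*f)) - 8 = 1 - 8 = -7)
(((549 - 1193) - 1160) - 15721)/(37771 + a(172)) = (((549 - 1193) - 1160) - 15721)/(37771 - 7) = ((-644 - 1160) - 15721)/37764 = (-1804 - 15721)*(1/37764) = -17525*1/37764 = -17525/37764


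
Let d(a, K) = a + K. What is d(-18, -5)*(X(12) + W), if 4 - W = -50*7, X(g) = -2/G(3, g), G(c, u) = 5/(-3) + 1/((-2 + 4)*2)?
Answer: -138966/17 ≈ -8174.5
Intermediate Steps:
d(a, K) = K + a
G(c, u) = -17/12 (G(c, u) = 5*(-⅓) + (½)/2 = -5/3 + (½)*(½) = -5/3 + ¼ = -17/12)
X(g) = 24/17 (X(g) = -2/(-17/12) = -2*(-12/17) = 24/17)
W = 354 (W = 4 - (-50)*7 = 4 - 1*(-350) = 4 + 350 = 354)
d(-18, -5)*(X(12) + W) = (-5 - 18)*(24/17 + 354) = -23*6042/17 = -138966/17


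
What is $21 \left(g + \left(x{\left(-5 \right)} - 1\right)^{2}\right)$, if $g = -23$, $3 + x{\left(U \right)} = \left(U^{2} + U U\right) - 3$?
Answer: $38346$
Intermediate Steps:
$x{\left(U \right)} = -6 + 2 U^{2}$ ($x{\left(U \right)} = -3 - \left(3 - U^{2} - U U\right) = -3 + \left(\left(U^{2} + U^{2}\right) - 3\right) = -3 + \left(2 U^{2} - 3\right) = -3 + \left(-3 + 2 U^{2}\right) = -6 + 2 U^{2}$)
$21 \left(g + \left(x{\left(-5 \right)} - 1\right)^{2}\right) = 21 \left(-23 + \left(\left(-6 + 2 \left(-5\right)^{2}\right) - 1\right)^{2}\right) = 21 \left(-23 + \left(\left(-6 + 2 \cdot 25\right) - 1\right)^{2}\right) = 21 \left(-23 + \left(\left(-6 + 50\right) - 1\right)^{2}\right) = 21 \left(-23 + \left(44 - 1\right)^{2}\right) = 21 \left(-23 + 43^{2}\right) = 21 \left(-23 + 1849\right) = 21 \cdot 1826 = 38346$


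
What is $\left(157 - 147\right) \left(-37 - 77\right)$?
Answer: $-1140$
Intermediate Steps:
$\left(157 - 147\right) \left(-37 - 77\right) = 10 \left(-114\right) = -1140$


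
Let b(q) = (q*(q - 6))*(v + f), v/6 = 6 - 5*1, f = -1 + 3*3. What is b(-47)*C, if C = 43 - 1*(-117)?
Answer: 5579840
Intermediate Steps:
C = 160 (C = 43 + 117 = 160)
f = 8 (f = -1 + 9 = 8)
v = 6 (v = 6*(6 - 5*1) = 6*(6 - 5) = 6*1 = 6)
b(q) = 14*q*(-6 + q) (b(q) = (q*(q - 6))*(6 + 8) = (q*(-6 + q))*14 = 14*q*(-6 + q))
b(-47)*C = (14*(-47)*(-6 - 47))*160 = (14*(-47)*(-53))*160 = 34874*160 = 5579840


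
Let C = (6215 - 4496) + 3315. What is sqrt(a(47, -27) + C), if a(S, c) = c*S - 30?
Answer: 3*sqrt(415) ≈ 61.115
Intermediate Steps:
a(S, c) = -30 + S*c (a(S, c) = S*c - 30 = -30 + S*c)
C = 5034 (C = 1719 + 3315 = 5034)
sqrt(a(47, -27) + C) = sqrt((-30 + 47*(-27)) + 5034) = sqrt((-30 - 1269) + 5034) = sqrt(-1299 + 5034) = sqrt(3735) = 3*sqrt(415)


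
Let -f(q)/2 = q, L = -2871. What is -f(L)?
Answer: -5742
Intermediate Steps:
f(q) = -2*q
-f(L) = -(-2)*(-2871) = -1*5742 = -5742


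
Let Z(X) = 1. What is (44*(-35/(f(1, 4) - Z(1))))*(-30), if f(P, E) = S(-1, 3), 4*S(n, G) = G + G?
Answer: 92400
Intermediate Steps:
S(n, G) = G/2 (S(n, G) = (G + G)/4 = (2*G)/4 = G/2)
f(P, E) = 3/2 (f(P, E) = (1/2)*3 = 3/2)
(44*(-35/(f(1, 4) - Z(1))))*(-30) = (44*(-35/(3/2 - 1*1)))*(-30) = (44*(-35/(3/2 - 1)))*(-30) = (44*(-35/1/2))*(-30) = (44*(-35*2))*(-30) = (44*(-70))*(-30) = -3080*(-30) = 92400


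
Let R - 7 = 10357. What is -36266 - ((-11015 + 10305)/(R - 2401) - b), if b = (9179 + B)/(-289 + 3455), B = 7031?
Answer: -457082824069/12605429 ≈ -36261.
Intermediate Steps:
R = 10364 (R = 7 + 10357 = 10364)
b = 8105/1583 (b = (9179 + 7031)/(-289 + 3455) = 16210/3166 = 16210*(1/3166) = 8105/1583 ≈ 5.1200)
-36266 - ((-11015 + 10305)/(R - 2401) - b) = -36266 - ((-11015 + 10305)/(10364 - 2401) - 1*8105/1583) = -36266 - (-710/7963 - 8105/1583) = -36266 - 1*(-65664045/12605429) = -36266 + 65664045/12605429 = -457082824069/12605429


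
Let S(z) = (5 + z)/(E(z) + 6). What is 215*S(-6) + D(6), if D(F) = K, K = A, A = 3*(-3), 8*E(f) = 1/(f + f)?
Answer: -5163/115 ≈ -44.896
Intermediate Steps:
E(f) = 1/(16*f) (E(f) = 1/(8*(f + f)) = 1/(8*((2*f))) = (1/(2*f))/8 = 1/(16*f))
A = -9
K = -9
D(F) = -9
S(z) = (5 + z)/(6 + 1/(16*z)) (S(z) = (5 + z)/(1/(16*z) + 6) = (5 + z)/(6 + 1/(16*z)))
215*S(-6) + D(6) = 215*(16*(-6)*(5 - 6)/(1 + 96*(-6))) - 9 = 215*(16*(-6)*(-1)/(1 - 576)) - 9 = 215*(16*(-6)*(-1)/(-575)) - 9 = 215*(16*(-6)*(-1/575)*(-1)) - 9 = 215*(-96/575) - 9 = -4128/115 - 9 = -5163/115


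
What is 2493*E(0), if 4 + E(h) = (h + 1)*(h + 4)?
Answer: 0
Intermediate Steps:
E(h) = -4 + (1 + h)*(4 + h) (E(h) = -4 + (h + 1)*(h + 4) = -4 + (1 + h)*(4 + h))
2493*E(0) = 2493*(0*(5 + 0)) = 2493*(0*5) = 2493*0 = 0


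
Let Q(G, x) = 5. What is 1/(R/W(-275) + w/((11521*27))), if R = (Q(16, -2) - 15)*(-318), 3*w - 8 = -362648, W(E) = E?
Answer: -17108685/204487012 ≈ -0.083666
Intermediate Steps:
w = -120880 (w = 8/3 + (⅓)*(-362648) = 8/3 - 362648/3 = -120880)
R = 3180 (R = (5 - 15)*(-318) = -10*(-318) = 3180)
1/(R/W(-275) + w/((11521*27))) = 1/(3180/(-275) - 120880/(11521*27)) = 1/(3180*(-1/275) - 120880/311067) = 1/(-636/55 - 120880*1/311067) = 1/(-636/55 - 120880/311067) = 1/(-204487012/17108685) = -17108685/204487012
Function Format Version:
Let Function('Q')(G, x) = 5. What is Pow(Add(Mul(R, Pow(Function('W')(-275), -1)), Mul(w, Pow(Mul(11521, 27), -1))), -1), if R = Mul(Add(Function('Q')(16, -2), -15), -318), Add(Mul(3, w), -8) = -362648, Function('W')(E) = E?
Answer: Rational(-17108685, 204487012) ≈ -0.083666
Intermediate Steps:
w = -120880 (w = Add(Rational(8, 3), Mul(Rational(1, 3), -362648)) = Add(Rational(8, 3), Rational(-362648, 3)) = -120880)
R = 3180 (R = Mul(Add(5, -15), -318) = Mul(-10, -318) = 3180)
Pow(Add(Mul(R, Pow(Function('W')(-275), -1)), Mul(w, Pow(Mul(11521, 27), -1))), -1) = Pow(Add(Mul(3180, Pow(-275, -1)), Mul(-120880, Pow(Mul(11521, 27), -1))), -1) = Pow(Add(Mul(3180, Rational(-1, 275)), Mul(-120880, Pow(311067, -1))), -1) = Pow(Add(Rational(-636, 55), Mul(-120880, Rational(1, 311067))), -1) = Pow(Add(Rational(-636, 55), Rational(-120880, 311067)), -1) = Pow(Rational(-204487012, 17108685), -1) = Rational(-17108685, 204487012)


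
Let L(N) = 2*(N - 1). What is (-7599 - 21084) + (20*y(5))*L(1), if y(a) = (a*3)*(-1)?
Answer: -28683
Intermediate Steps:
y(a) = -3*a (y(a) = (3*a)*(-1) = -3*a)
L(N) = -2 + 2*N (L(N) = 2*(-1 + N) = -2 + 2*N)
(-7599 - 21084) + (20*y(5))*L(1) = (-7599 - 21084) + (20*(-3*5))*(-2 + 2*1) = -28683 + (20*(-15))*(-2 + 2) = -28683 - 300*0 = -28683 + 0 = -28683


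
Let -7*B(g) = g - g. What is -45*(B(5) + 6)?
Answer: -270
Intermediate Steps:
B(g) = 0 (B(g) = -(g - g)/7 = -⅐*0 = 0)
-45*(B(5) + 6) = -45*(0 + 6) = -45*6 = -270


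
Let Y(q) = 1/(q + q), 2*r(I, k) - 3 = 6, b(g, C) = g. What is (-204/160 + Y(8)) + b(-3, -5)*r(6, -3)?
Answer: -1177/80 ≈ -14.712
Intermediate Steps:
r(I, k) = 9/2 (r(I, k) = 3/2 + (½)*6 = 3/2 + 3 = 9/2)
Y(q) = 1/(2*q)
(-204/160 + Y(8)) + b(-3, -5)*r(6, -3) = (-204/160 + (½)/8) - 3*9/2 = (-204*1/160 + (½)*(⅛)) - 27/2 = (-51/40 + 1/16) - 27/2 = -97/80 - 27/2 = -1177/80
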